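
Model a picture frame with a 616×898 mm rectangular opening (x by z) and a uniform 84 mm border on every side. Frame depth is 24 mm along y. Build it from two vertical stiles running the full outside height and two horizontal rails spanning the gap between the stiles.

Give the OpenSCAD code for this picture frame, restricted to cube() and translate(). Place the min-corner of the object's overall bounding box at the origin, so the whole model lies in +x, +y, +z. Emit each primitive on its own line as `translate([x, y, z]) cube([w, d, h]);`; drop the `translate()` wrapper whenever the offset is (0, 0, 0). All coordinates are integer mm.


cube([84, 24, 1066]);
translate([700, 0, 0]) cube([84, 24, 1066]);
translate([84, 0, 0]) cube([616, 24, 84]);
translate([84, 0, 982]) cube([616, 24, 84]);


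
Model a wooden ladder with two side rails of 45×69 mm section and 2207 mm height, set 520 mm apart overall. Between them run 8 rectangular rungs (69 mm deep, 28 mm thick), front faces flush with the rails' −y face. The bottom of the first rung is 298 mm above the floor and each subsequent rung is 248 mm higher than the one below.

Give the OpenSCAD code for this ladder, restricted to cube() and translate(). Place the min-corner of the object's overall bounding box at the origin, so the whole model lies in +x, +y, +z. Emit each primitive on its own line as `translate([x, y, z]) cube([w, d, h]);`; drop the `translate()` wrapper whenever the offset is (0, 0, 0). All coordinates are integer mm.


// rung span = 520 - 2*45 = 430
// rung[k] z = 298 + k*248
cube([45, 69, 2207]);
translate([475, 0, 0]) cube([45, 69, 2207]);
translate([45, 0, 298]) cube([430, 69, 28]);
translate([45, 0, 546]) cube([430, 69, 28]);
translate([45, 0, 794]) cube([430, 69, 28]);
translate([45, 0, 1042]) cube([430, 69, 28]);
translate([45, 0, 1290]) cube([430, 69, 28]);
translate([45, 0, 1538]) cube([430, 69, 28]);
translate([45, 0, 1786]) cube([430, 69, 28]);
translate([45, 0, 2034]) cube([430, 69, 28]);


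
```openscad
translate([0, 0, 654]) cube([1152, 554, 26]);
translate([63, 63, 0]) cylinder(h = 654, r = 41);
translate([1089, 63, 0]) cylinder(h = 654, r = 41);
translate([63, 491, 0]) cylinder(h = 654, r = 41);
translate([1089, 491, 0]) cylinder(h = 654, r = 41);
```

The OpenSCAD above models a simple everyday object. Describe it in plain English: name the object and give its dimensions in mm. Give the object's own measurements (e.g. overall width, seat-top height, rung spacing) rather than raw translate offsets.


A rectangular dining table. The top is 1152×554×26 mm with its upper surface at z = 680 mm. It stands on four round legs of 82 mm diameter, each leg's bounding box inset 22 mm from the nearest pair of top edges, running from the floor to the underside of the top.


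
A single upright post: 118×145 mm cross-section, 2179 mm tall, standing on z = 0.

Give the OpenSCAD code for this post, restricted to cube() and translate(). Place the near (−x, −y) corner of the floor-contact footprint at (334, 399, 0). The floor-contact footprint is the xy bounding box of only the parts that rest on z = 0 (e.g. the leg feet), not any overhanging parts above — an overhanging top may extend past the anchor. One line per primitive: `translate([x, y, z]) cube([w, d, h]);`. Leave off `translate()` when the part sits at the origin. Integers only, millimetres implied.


translate([334, 399, 0]) cube([118, 145, 2179]);


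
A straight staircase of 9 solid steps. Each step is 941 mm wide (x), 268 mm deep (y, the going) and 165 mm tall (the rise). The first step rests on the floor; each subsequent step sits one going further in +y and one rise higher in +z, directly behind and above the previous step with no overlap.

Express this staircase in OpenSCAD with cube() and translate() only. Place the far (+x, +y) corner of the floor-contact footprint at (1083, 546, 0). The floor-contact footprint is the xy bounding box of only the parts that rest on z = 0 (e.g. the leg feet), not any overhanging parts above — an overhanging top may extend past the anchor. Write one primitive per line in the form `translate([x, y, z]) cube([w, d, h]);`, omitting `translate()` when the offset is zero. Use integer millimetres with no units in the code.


translate([142, 278, 0]) cube([941, 268, 165]);
translate([142, 546, 165]) cube([941, 268, 165]);
translate([142, 814, 330]) cube([941, 268, 165]);
translate([142, 1082, 495]) cube([941, 268, 165]);
translate([142, 1350, 660]) cube([941, 268, 165]);
translate([142, 1618, 825]) cube([941, 268, 165]);
translate([142, 1886, 990]) cube([941, 268, 165]);
translate([142, 2154, 1155]) cube([941, 268, 165]);
translate([142, 2422, 1320]) cube([941, 268, 165]);


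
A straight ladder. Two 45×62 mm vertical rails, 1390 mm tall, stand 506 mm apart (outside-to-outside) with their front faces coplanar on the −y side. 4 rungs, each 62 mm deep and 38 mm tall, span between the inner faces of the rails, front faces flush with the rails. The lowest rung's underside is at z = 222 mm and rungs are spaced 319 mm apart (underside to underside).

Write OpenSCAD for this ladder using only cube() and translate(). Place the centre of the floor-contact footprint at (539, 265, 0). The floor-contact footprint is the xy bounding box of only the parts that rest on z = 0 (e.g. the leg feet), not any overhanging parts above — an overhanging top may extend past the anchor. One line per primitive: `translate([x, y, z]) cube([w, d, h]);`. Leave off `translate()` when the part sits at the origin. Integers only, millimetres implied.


// rung span = 506 - 2*45 = 416
// rung[k] z = 222 + k*319
translate([286, 234, 0]) cube([45, 62, 1390]);
translate([747, 234, 0]) cube([45, 62, 1390]);
translate([331, 234, 222]) cube([416, 62, 38]);
translate([331, 234, 541]) cube([416, 62, 38]);
translate([331, 234, 860]) cube([416, 62, 38]);
translate([331, 234, 1179]) cube([416, 62, 38]);


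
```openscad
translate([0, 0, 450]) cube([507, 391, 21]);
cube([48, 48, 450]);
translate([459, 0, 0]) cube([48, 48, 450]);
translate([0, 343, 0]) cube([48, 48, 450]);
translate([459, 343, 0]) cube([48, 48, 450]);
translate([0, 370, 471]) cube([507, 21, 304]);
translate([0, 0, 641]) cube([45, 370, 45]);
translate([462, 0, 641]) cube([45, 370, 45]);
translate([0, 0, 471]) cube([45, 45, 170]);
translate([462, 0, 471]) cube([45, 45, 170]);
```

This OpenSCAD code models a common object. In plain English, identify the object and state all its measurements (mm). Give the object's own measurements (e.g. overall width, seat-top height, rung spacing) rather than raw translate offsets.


A chair. The seat is a 507×391×21 mm slab with its top at z = 471 mm, on four 48×48 mm corner legs (flush with the seat edges, standing on z = 0). A flat backrest 21 mm thick, 304 mm tall, spans the full seat width and rises from the seat top along its +y edge, rear face flush with the rear of the seat. Two armrests of 45×45 mm section run along each side from the seat's front edge to the front of the backrest, top faces 215 mm above the seat top and outer faces flush with the seat's x-edges; a 45×45 mm post under the front of each armrest stands on the seat at the front corner.


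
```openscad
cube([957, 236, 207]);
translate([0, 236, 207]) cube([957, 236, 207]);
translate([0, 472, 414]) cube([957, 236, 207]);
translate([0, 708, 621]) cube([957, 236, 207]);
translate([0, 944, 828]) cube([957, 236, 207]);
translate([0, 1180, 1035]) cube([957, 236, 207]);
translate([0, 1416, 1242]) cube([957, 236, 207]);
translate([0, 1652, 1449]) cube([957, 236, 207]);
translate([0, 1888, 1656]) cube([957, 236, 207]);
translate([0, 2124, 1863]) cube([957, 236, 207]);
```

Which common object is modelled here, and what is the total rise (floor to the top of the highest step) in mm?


A staircase. The total rise is 2070 mm.

10 identical blocks, each offset up and back from the previous — a staircase. Each step is 207 mm tall and there are 10 of them, so the total rise is 10 × 207 = 2070 mm.


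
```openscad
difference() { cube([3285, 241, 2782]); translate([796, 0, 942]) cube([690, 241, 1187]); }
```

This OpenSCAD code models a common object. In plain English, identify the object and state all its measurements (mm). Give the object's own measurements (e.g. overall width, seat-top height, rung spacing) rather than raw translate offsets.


A wall 3285 mm long (x), 241 mm thick (y), 2782 mm tall, with a rectangular window opening cut through it. The opening is 690 mm wide and 1187 mm tall; its sill is at z = 942 mm and its near (−x) edge is 796 mm from the wall's −x end. The opening passes through the full wall thickness.


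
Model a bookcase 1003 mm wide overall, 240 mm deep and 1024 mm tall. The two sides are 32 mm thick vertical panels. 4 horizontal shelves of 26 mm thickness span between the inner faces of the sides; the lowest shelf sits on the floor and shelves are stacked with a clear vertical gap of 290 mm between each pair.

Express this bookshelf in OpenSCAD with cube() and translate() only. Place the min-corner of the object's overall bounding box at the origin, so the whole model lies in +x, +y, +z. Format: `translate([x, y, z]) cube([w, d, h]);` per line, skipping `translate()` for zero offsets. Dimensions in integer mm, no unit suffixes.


cube([32, 240, 1024]);
translate([971, 0, 0]) cube([32, 240, 1024]);
translate([32, 0, 0]) cube([939, 240, 26]);
translate([32, 0, 316]) cube([939, 240, 26]);
translate([32, 0, 632]) cube([939, 240, 26]);
translate([32, 0, 948]) cube([939, 240, 26]);


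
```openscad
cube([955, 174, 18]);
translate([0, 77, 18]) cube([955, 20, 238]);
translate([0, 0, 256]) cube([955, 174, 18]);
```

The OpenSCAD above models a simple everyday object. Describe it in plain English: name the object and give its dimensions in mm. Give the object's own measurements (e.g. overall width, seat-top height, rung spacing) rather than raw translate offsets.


An I-beam lying along x, 955 mm long. Overall section height 274 mm. Two flanges 174 mm wide (y) and 18 mm thick, one on the floor and one at the top; a web 20 mm thick runs between them, centred on the flange width.


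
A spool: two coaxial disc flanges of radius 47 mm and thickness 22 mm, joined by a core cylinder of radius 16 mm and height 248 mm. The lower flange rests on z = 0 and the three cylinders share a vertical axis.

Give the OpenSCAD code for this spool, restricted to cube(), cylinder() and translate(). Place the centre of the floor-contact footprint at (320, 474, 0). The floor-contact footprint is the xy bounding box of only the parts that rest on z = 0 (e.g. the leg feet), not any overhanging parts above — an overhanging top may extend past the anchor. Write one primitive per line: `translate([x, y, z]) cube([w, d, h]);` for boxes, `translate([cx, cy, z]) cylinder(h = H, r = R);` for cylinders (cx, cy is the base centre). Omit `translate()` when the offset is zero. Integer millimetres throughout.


translate([320, 474, 0]) cylinder(h = 22, r = 47);
translate([320, 474, 22]) cylinder(h = 248, r = 16);
translate([320, 474, 270]) cylinder(h = 22, r = 47);


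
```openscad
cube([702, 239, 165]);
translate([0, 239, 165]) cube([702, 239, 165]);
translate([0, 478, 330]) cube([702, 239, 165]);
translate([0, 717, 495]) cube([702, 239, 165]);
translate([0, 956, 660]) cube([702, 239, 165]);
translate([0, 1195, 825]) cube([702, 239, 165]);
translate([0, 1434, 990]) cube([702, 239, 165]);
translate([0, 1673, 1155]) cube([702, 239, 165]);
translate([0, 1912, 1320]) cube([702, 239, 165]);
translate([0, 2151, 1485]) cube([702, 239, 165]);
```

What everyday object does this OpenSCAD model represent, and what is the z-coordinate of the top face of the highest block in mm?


A staircase. The total rise is 1650 mm.

10 identical blocks, each offset up and back from the previous — a staircase. Each step is 165 mm tall and there are 10 of them, so the total rise is 10 × 165 = 1650 mm.


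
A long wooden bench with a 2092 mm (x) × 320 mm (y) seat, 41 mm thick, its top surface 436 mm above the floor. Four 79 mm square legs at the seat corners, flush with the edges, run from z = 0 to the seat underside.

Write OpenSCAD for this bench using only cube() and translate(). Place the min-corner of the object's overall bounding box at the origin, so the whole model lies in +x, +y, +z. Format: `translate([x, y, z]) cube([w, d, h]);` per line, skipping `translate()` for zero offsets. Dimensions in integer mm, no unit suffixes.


// leg_h = 436 − 41 = 395
translate([0, 0, 395]) cube([2092, 320, 41]);
cube([79, 79, 395]);
translate([0, 241, 0]) cube([79, 79, 395]);
translate([2013, 0, 0]) cube([79, 79, 395]);
translate([2013, 241, 0]) cube([79, 79, 395]);


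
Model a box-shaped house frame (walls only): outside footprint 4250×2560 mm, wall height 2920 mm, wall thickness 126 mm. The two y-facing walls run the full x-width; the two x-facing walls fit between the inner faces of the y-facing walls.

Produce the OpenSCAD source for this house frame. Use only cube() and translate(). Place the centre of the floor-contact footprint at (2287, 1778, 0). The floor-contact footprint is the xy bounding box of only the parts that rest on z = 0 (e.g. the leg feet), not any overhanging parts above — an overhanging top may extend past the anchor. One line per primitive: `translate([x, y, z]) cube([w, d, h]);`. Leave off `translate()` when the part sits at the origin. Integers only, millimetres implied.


translate([162, 498, 0]) cube([4250, 126, 2920]);
translate([162, 2932, 0]) cube([4250, 126, 2920]);
translate([162, 624, 0]) cube([126, 2308, 2920]);
translate([4286, 624, 0]) cube([126, 2308, 2920]);


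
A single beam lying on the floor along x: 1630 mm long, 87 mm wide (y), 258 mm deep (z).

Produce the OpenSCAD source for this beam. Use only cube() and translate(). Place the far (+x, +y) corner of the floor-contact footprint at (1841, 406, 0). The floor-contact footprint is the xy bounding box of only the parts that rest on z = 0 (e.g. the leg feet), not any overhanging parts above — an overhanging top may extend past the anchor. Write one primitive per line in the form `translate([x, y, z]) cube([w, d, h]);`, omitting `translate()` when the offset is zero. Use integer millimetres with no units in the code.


translate([211, 319, 0]) cube([1630, 87, 258]);


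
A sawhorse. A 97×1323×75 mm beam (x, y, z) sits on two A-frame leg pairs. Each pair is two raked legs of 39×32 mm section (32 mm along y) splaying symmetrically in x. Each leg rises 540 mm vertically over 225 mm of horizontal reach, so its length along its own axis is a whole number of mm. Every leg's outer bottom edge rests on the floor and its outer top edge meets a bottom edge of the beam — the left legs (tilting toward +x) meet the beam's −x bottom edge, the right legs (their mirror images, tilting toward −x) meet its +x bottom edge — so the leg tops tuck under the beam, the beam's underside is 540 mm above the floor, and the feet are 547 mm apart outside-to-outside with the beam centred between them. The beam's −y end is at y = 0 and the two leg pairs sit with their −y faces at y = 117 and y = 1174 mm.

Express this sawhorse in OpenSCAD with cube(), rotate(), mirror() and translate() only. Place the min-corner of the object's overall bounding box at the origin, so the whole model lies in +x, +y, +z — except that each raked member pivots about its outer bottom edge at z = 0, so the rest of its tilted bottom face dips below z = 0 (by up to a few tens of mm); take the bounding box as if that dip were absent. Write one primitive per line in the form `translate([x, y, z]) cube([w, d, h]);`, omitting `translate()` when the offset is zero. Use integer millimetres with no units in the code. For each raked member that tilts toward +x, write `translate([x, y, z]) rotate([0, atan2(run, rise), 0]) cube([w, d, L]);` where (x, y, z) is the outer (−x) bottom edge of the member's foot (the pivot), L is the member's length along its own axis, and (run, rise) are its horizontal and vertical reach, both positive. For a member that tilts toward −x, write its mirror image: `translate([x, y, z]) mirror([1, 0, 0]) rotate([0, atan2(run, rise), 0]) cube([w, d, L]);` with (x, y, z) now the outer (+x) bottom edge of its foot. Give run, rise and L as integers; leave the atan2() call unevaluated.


translate([225, 0, 540]) cube([97, 1323, 75]);
translate([0, 117, 0]) rotate([0, atan2(225, 540), 0]) cube([39, 32, 585]);
translate([547, 117, 0]) mirror([1, 0, 0]) rotate([0, atan2(225, 540), 0]) cube([39, 32, 585]);
translate([0, 1174, 0]) rotate([0, atan2(225, 540), 0]) cube([39, 32, 585]);
translate([547, 1174, 0]) mirror([1, 0, 0]) rotate([0, atan2(225, 540), 0]) cube([39, 32, 585]);


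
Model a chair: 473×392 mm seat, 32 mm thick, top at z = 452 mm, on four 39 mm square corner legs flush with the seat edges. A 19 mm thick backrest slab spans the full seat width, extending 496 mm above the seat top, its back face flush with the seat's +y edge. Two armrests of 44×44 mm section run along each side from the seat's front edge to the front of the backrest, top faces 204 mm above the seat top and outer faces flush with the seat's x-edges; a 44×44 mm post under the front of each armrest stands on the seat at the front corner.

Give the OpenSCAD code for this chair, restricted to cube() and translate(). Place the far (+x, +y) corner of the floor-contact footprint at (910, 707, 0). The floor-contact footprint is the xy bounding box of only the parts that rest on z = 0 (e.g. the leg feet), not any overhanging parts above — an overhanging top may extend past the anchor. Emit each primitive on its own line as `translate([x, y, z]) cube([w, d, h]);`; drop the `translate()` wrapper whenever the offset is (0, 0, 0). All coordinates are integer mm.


translate([437, 315, 420]) cube([473, 392, 32]);
translate([437, 315, 0]) cube([39, 39, 420]);
translate([871, 315, 0]) cube([39, 39, 420]);
translate([437, 668, 0]) cube([39, 39, 420]);
translate([871, 668, 0]) cube([39, 39, 420]);
translate([437, 688, 452]) cube([473, 19, 496]);
translate([437, 315, 612]) cube([44, 373, 44]);
translate([866, 315, 612]) cube([44, 373, 44]);
translate([437, 315, 452]) cube([44, 44, 160]);
translate([866, 315, 452]) cube([44, 44, 160]);


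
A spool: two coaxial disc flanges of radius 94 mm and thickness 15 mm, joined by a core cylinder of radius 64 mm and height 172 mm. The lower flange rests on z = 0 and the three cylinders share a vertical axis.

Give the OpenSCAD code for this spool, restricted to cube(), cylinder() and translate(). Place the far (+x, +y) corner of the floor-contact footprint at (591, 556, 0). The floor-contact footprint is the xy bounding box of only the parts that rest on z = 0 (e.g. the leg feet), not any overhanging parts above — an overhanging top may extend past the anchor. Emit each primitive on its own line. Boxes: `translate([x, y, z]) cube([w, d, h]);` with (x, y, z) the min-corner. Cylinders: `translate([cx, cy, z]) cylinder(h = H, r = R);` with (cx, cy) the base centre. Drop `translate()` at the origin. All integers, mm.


translate([497, 462, 0]) cylinder(h = 15, r = 94);
translate([497, 462, 15]) cylinder(h = 172, r = 64);
translate([497, 462, 187]) cylinder(h = 15, r = 94);


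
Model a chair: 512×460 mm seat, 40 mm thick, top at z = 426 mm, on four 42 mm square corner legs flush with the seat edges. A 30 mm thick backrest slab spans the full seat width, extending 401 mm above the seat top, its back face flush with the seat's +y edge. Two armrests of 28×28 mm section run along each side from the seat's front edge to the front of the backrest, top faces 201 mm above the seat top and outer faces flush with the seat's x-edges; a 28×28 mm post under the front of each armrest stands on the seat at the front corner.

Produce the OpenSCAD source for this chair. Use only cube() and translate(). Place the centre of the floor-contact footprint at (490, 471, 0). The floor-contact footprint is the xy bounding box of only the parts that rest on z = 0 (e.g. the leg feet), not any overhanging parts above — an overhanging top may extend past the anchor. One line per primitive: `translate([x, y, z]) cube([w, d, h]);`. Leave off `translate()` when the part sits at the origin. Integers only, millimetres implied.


translate([234, 241, 386]) cube([512, 460, 40]);
translate([234, 241, 0]) cube([42, 42, 386]);
translate([704, 241, 0]) cube([42, 42, 386]);
translate([234, 659, 0]) cube([42, 42, 386]);
translate([704, 659, 0]) cube([42, 42, 386]);
translate([234, 671, 426]) cube([512, 30, 401]);
translate([234, 241, 599]) cube([28, 430, 28]);
translate([718, 241, 599]) cube([28, 430, 28]);
translate([234, 241, 426]) cube([28, 28, 173]);
translate([718, 241, 426]) cube([28, 28, 173]);


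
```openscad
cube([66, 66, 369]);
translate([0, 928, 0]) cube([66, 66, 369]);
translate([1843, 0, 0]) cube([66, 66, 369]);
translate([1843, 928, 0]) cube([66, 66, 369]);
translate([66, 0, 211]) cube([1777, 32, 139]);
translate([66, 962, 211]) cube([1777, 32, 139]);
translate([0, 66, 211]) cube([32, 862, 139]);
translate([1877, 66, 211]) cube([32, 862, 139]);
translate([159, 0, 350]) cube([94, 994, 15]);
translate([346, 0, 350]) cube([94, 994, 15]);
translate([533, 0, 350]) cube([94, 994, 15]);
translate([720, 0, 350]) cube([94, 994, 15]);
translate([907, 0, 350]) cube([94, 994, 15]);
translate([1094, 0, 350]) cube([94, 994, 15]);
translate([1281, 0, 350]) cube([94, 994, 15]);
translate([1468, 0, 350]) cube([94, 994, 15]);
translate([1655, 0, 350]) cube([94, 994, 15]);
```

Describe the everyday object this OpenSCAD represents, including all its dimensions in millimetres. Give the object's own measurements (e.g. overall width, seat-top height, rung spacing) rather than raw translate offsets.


A bed frame 1909 mm long (x) by 994 mm wide (y). Four 66×66 mm corner posts, 369 mm tall, at the corners of the footprint. Four rails of 32 mm thickness and 139 mm height run between adjacent posts with their undersides at z = 211 mm, their outer faces flush with the outside of the frame (the two x-running rails run between the posts' inner faces; the two y-running rails run between the posts' inner faces). 9 slats, each 94 mm wide (x) and 15 mm thick, lie across the top of the two x-running rails, running the full 994 mm width of the frame in y; along x they sit between the end posts with a 93 mm gap after the −x posts and between neighbouring slats, leaving 94 mm before the +x posts.


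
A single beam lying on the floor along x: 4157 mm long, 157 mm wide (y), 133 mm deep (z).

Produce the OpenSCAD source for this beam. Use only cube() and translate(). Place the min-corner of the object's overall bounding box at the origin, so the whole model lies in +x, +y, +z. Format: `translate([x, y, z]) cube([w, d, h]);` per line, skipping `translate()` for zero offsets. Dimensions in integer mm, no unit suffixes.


cube([4157, 157, 133]);


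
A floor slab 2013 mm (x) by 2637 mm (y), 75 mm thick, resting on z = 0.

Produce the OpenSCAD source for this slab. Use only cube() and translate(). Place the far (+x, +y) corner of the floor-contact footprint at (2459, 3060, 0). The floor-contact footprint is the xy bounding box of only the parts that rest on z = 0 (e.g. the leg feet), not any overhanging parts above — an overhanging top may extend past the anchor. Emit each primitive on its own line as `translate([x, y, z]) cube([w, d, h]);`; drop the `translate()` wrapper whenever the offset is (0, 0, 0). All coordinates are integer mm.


translate([446, 423, 0]) cube([2013, 2637, 75]);


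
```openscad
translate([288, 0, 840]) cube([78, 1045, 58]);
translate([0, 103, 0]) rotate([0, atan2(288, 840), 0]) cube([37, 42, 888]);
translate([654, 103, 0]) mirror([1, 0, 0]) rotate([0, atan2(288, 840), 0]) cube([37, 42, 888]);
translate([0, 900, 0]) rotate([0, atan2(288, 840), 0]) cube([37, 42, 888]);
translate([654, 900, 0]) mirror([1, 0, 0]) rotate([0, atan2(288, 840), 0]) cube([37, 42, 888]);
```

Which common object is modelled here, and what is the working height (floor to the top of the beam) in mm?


A sawhorse. The overall height is 898 mm.

A beam across two mirrored pairs of raked legs — a sawhorse. The beam's underside is at z = 840 (matching the legs' vertical rise in atan2(288, 840)) and the beam is 58 mm tall, so its top is at 840 + 58 = 898 mm. The raked legs top out at the beam's underside, so that is the highest point.


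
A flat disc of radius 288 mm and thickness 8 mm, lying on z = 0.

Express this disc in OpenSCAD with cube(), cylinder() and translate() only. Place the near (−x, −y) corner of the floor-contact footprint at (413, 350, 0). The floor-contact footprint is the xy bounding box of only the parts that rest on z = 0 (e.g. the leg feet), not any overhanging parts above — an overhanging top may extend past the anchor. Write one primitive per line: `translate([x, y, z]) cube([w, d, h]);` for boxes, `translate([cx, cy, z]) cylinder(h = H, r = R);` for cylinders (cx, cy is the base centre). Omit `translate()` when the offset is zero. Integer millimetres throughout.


translate([701, 638, 0]) cylinder(h = 8, r = 288);


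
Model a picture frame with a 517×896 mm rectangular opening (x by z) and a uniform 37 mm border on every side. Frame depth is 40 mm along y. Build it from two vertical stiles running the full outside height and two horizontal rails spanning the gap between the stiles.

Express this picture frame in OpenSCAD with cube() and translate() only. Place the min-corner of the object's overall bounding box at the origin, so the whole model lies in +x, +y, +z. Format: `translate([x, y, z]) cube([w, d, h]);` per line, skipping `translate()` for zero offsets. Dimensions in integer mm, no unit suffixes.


cube([37, 40, 970]);
translate([554, 0, 0]) cube([37, 40, 970]);
translate([37, 0, 0]) cube([517, 40, 37]);
translate([37, 0, 933]) cube([517, 40, 37]);


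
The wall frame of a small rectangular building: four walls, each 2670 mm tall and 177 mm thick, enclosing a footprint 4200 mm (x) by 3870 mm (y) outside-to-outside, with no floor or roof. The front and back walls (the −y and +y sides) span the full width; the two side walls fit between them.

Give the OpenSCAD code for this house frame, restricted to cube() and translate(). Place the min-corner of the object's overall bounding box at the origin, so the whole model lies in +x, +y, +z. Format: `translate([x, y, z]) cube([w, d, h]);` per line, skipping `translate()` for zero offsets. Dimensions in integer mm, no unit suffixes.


cube([4200, 177, 2670]);
translate([0, 3693, 0]) cube([4200, 177, 2670]);
translate([0, 177, 0]) cube([177, 3516, 2670]);
translate([4023, 177, 0]) cube([177, 3516, 2670]);


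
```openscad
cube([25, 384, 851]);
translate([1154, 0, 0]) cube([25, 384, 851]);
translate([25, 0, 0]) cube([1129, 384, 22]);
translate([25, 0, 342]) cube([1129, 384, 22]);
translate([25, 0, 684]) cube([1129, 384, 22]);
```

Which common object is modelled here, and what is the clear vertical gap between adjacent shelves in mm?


A bookshelf. The clear shelf gap is 320 mm.

Two tall side panels with 3 horizontal boards between them — a bookshelf. The first two shelf undersides are at z = 0 and z = 342; with shelf thickness 22, the clear gap is 342 − 0 − 22 = 320 mm.


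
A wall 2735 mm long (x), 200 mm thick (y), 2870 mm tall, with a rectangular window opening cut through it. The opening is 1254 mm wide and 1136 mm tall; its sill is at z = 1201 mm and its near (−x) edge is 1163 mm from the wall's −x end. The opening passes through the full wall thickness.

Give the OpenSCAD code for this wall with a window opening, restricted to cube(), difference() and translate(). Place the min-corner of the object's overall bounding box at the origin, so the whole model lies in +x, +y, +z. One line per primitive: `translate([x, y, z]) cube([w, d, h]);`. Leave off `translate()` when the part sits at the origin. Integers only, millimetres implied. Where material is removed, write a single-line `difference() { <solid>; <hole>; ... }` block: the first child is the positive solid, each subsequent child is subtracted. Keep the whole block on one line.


difference() { cube([2735, 200, 2870]); translate([1163, 0, 1201]) cube([1254, 200, 1136]); }


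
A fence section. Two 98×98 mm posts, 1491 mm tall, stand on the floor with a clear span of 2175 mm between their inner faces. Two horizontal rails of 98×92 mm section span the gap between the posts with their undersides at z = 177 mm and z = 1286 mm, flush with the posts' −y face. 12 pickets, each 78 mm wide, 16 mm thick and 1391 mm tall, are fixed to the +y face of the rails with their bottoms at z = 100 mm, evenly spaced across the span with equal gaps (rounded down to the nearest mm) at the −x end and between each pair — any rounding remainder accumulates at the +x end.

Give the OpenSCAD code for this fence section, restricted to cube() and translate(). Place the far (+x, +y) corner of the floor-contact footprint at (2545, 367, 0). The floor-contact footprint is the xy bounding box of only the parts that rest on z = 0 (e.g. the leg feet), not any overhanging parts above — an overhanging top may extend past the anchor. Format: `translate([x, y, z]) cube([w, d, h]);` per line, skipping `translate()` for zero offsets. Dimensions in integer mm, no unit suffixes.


translate([174, 269, 0]) cube([98, 98, 1491]);
translate([2447, 269, 0]) cube([98, 98, 1491]);
translate([272, 269, 177]) cube([2175, 98, 92]);
translate([272, 269, 1286]) cube([2175, 98, 92]);
translate([367, 367, 100]) cube([78, 16, 1391]);
translate([540, 367, 100]) cube([78, 16, 1391]);
translate([713, 367, 100]) cube([78, 16, 1391]);
translate([886, 367, 100]) cube([78, 16, 1391]);
translate([1059, 367, 100]) cube([78, 16, 1391]);
translate([1232, 367, 100]) cube([78, 16, 1391]);
translate([1405, 367, 100]) cube([78, 16, 1391]);
translate([1578, 367, 100]) cube([78, 16, 1391]);
translate([1751, 367, 100]) cube([78, 16, 1391]);
translate([1924, 367, 100]) cube([78, 16, 1391]);
translate([2097, 367, 100]) cube([78, 16, 1391]);
translate([2270, 367, 100]) cube([78, 16, 1391]);


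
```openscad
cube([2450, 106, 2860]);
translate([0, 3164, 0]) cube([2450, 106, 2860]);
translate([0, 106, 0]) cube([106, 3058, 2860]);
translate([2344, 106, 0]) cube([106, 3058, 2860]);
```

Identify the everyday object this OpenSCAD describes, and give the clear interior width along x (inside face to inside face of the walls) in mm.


A house (or room) frame. The interior width is 2238 mm.

Four 2860 mm walls enclosing a rectangle with no floor or roof — a room or house frame. Outside width is 2450 mm and wall thickness is 106 mm, so the interior width is 2450 − 2 × 106 = 2238 mm.


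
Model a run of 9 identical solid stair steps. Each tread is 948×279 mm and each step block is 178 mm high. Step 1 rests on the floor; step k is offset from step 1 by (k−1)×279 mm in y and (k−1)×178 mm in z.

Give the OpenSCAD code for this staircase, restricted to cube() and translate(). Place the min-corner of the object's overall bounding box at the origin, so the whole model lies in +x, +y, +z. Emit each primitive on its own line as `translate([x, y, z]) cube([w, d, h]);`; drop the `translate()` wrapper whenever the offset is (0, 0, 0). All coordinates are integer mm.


cube([948, 279, 178]);
translate([0, 279, 178]) cube([948, 279, 178]);
translate([0, 558, 356]) cube([948, 279, 178]);
translate([0, 837, 534]) cube([948, 279, 178]);
translate([0, 1116, 712]) cube([948, 279, 178]);
translate([0, 1395, 890]) cube([948, 279, 178]);
translate([0, 1674, 1068]) cube([948, 279, 178]);
translate([0, 1953, 1246]) cube([948, 279, 178]);
translate([0, 2232, 1424]) cube([948, 279, 178]);


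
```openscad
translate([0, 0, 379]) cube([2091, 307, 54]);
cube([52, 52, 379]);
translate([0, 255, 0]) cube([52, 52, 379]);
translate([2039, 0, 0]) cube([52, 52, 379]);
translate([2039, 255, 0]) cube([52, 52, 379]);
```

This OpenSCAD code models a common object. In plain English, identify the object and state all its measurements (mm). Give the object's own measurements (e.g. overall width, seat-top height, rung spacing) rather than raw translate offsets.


A bench: a 2091×307 mm seat slab, 54 mm thick, top at z = 433 mm, on four 52×52 mm square legs flush with the seat corners and standing on z = 0.


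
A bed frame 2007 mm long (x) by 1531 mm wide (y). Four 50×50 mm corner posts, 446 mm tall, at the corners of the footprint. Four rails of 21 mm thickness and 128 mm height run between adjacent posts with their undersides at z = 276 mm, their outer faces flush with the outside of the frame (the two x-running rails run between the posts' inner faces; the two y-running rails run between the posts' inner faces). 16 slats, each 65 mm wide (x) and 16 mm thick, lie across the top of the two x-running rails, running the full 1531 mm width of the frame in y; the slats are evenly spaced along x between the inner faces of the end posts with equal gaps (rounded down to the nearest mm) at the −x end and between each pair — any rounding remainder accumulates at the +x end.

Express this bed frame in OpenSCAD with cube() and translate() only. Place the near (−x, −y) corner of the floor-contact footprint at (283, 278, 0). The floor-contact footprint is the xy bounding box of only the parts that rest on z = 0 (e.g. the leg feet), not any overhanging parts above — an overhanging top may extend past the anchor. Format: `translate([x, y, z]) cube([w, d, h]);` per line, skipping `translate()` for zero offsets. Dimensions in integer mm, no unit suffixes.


// slat z = rail_z + rail_h = 276 + 128 = 404
// slat gap = ⌊(1907 − 16·65) / 17⌋ = 51
translate([283, 278, 0]) cube([50, 50, 446]);
translate([283, 1759, 0]) cube([50, 50, 446]);
translate([2240, 278, 0]) cube([50, 50, 446]);
translate([2240, 1759, 0]) cube([50, 50, 446]);
translate([333, 278, 276]) cube([1907, 21, 128]);
translate([333, 1788, 276]) cube([1907, 21, 128]);
translate([283, 328, 276]) cube([21, 1431, 128]);
translate([2269, 328, 276]) cube([21, 1431, 128]);
translate([384, 278, 404]) cube([65, 1531, 16]);
translate([500, 278, 404]) cube([65, 1531, 16]);
translate([616, 278, 404]) cube([65, 1531, 16]);
translate([732, 278, 404]) cube([65, 1531, 16]);
translate([848, 278, 404]) cube([65, 1531, 16]);
translate([964, 278, 404]) cube([65, 1531, 16]);
translate([1080, 278, 404]) cube([65, 1531, 16]);
translate([1196, 278, 404]) cube([65, 1531, 16]);
translate([1312, 278, 404]) cube([65, 1531, 16]);
translate([1428, 278, 404]) cube([65, 1531, 16]);
translate([1544, 278, 404]) cube([65, 1531, 16]);
translate([1660, 278, 404]) cube([65, 1531, 16]);
translate([1776, 278, 404]) cube([65, 1531, 16]);
translate([1892, 278, 404]) cube([65, 1531, 16]);
translate([2008, 278, 404]) cube([65, 1531, 16]);
translate([2124, 278, 404]) cube([65, 1531, 16]);


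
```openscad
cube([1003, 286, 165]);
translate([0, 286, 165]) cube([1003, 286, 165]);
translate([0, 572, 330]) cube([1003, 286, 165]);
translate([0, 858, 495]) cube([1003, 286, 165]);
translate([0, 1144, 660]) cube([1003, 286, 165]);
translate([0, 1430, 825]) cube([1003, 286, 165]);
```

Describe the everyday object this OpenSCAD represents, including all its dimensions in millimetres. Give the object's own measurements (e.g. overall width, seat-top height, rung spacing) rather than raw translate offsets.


A straight staircase of 6 solid steps. Each step is 1003 mm wide (x), 286 mm deep (y, the going) and 165 mm tall (the rise). The first step rests on the floor; each subsequent step sits one going further in +y and one rise higher in +z, directly behind and above the previous step with no overlap.


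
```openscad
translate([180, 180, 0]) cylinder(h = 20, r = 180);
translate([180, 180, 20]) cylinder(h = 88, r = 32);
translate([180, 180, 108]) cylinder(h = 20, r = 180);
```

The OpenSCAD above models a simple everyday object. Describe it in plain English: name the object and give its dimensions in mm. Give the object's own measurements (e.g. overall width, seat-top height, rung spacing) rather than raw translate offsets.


A spool: two coaxial disc flanges of radius 180 mm and thickness 20 mm, joined by a core cylinder of radius 32 mm and height 88 mm. The lower flange rests on z = 0 and the three cylinders share a vertical axis.


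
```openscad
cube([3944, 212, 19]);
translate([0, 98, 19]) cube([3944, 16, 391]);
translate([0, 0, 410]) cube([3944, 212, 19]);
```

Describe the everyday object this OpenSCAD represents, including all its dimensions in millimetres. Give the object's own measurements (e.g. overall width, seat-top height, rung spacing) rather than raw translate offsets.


An I-beam lying along x, 3944 mm long. Overall section height 429 mm. Two flanges 212 mm wide (y) and 19 mm thick, one on the floor and one at the top; a web 16 mm thick runs between them, centred on the flange width.


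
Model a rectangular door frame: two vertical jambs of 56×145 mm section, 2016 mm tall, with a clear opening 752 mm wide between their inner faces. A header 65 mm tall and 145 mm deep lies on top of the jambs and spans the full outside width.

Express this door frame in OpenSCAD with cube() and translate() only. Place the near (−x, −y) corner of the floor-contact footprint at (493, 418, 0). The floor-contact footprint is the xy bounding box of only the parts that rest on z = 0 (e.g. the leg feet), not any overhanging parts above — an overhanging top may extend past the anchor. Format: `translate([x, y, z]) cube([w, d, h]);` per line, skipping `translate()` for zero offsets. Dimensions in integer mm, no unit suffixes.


translate([493, 418, 0]) cube([56, 145, 2016]);
translate([1301, 418, 0]) cube([56, 145, 2016]);
translate([493, 418, 2016]) cube([864, 145, 65]);


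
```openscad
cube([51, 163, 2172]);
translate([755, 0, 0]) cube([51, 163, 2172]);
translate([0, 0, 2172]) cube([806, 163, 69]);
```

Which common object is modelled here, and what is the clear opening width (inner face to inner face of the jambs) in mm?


A door frame. The clear opening width is 704 mm.

Two 2172 mm tall posts with a header on top — a door frame. The left jamb is 51 mm wide at x = 0; the right jamb starts at x = 755. The clear opening is 755 − 51 = 704 mm.


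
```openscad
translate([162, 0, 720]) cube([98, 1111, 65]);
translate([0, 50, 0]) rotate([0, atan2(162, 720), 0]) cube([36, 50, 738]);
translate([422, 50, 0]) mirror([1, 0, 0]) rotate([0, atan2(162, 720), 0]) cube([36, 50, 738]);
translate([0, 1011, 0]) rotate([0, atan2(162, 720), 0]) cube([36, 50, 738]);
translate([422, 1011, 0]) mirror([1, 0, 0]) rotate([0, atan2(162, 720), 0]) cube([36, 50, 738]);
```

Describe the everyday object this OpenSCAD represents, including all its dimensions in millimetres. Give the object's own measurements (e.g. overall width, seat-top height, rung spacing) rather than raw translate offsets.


A sawhorse. A 98×1111×65 mm beam (x, y, z) sits on two A-frame leg pairs. Each pair is two raked legs of 36×50 mm section (50 mm along y) splaying symmetrically in x. Each leg rises 720 mm vertically over 162 mm of horizontal reach and is 738 mm long along its own axis. Every leg's outer bottom edge rests on the floor and its outer top edge meets a bottom edge of the beam — the left legs (tilting toward +x) meet the beam's −x bottom edge, the right legs (their mirror images, tilting toward −x) meet its +x bottom edge — so the leg tops tuck under the beam, the beam's underside is 720 mm above the floor, and the feet are 422 mm apart outside-to-outside with the beam centred between them. The two leg pairs are set in 50 mm from either end of the beam.


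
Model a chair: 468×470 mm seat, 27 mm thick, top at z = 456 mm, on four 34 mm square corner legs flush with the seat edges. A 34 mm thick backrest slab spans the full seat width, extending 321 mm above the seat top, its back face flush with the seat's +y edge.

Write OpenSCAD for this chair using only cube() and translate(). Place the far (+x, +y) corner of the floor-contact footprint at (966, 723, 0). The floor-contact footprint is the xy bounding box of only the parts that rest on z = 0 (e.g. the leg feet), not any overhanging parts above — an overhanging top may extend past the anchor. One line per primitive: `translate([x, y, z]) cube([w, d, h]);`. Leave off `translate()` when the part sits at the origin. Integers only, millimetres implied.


// leg_h = 456 - 27 = 429
translate([498, 253, 429]) cube([468, 470, 27]);
translate([498, 253, 0]) cube([34, 34, 429]);
translate([932, 253, 0]) cube([34, 34, 429]);
translate([498, 689, 0]) cube([34, 34, 429]);
translate([932, 689, 0]) cube([34, 34, 429]);
translate([498, 689, 456]) cube([468, 34, 321]);
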